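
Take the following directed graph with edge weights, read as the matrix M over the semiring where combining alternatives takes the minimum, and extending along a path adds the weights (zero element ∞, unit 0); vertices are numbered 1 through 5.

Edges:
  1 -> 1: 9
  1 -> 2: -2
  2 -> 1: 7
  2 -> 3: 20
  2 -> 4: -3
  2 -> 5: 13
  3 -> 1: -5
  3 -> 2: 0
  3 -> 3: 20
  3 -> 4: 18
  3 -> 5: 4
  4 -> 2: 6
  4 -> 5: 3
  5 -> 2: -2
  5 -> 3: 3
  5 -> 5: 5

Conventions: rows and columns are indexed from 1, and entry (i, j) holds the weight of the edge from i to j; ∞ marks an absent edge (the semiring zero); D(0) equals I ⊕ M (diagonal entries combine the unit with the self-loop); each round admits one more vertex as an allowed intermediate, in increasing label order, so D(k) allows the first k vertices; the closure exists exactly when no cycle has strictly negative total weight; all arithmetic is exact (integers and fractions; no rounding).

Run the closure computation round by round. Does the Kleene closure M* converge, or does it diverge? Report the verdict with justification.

D(0):
  [0, -2, ∞, ∞, ∞]
  [7, 0, 20, -3, 13]
  [-5, 0, 0, 18, 4]
  [∞, 6, ∞, 0, 3]
  [∞, -2, 3, ∞, 0]
D(1):
  [0, -2, ∞, ∞, ∞]
  [7, 0, 20, -3, 13]
  [-5, -7, 0, 18, 4]
  [∞, 6, ∞, 0, 3]
  [∞, -2, 3, ∞, 0]
D(2):
  [0, -2, 18, -5, 11]
  [7, 0, 20, -3, 13]
  [-5, -7, 0, -10, 4]
  [13, 6, 26, 0, 3]
  [5, -2, 3, -5, 0]
D(3):
  [0, -2, 18, -5, 11]
  [7, 0, 20, -3, 13]
  [-5, -7, 0, -10, 4]
  [13, 6, 26, 0, 3]
  [-2, -4, 3, -7, 0]
Detection: at round 4, diagonal entry (5, 5) turns strictly negative.
Key observation: the cycle 5->2->4->5 has total weight (-2) + (-3) + 3, which is strictly negative.
Answer: DIVERGES — negative cycle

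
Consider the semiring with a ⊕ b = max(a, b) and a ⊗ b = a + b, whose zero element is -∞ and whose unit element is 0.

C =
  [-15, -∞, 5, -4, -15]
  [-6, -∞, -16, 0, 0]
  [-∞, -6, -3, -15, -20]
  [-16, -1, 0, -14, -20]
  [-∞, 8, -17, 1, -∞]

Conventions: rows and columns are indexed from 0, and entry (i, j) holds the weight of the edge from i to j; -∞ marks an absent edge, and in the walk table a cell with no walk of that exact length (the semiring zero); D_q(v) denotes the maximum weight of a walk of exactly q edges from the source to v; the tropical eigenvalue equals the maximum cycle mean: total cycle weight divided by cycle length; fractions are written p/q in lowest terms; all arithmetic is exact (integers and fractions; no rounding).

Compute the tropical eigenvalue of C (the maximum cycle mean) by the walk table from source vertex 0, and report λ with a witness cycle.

q=0: [0, -∞, -∞, -∞, -∞]
q=1: [-15, -∞, 5, -4, -15]
q=2: [-20, -1, 2, -10, -15]
q=3: [-7, -4, -1, -1, -1]
q=4: [-10, 7, -1, 0, -4]
q=5: [1, 4, 0, 7, 7]
Optimal cycle mean attained by: cycle 1->4->1, total 0 + 8, length 2.
Answer: λ = 4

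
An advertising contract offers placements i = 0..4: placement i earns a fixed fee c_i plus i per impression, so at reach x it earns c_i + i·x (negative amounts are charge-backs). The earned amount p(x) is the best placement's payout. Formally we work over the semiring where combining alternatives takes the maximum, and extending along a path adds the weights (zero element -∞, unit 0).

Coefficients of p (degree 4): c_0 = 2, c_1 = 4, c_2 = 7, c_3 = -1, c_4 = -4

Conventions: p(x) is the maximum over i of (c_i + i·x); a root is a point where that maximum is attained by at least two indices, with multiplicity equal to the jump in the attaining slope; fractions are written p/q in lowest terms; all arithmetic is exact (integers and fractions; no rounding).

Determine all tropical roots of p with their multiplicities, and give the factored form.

hull edge (i=0, c=2) to (i=2, c=7): slope 5/2, span 2
hull edge (i=2, c=7) to (i=4, c=-4): slope -11/2, span 2
Factored form: p(x) = -4 ⊗ (x ⊕ (-5/2)) ⊗ (x ⊕ (-5/2)) ⊗ (x ⊕ 11/2) ⊗ (x ⊕ 11/2)
Answer: roots = -5/2 (mult 2), 11/2 (mult 2)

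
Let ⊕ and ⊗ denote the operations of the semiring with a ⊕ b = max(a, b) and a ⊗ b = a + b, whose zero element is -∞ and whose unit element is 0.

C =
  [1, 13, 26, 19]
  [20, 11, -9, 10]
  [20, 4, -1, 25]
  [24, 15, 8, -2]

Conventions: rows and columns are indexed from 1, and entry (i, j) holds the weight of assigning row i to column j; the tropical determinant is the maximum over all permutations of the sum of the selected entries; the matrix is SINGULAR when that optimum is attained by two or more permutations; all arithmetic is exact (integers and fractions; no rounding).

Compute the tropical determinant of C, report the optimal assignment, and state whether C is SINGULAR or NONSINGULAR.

σ = (1, 2, 3, 4): 1 + 11 + (-1) + (-2) = 9
σ = (1, 2, 4, 3): 1 + 11 + 25 + 8 = 45
σ = (1, 3, 2, 4): 1 + (-9) + 4 + (-2) = -6
σ = (1, 3, 4, 2): 1 + (-9) + 25 + 15 = 32
σ = (1, 4, 2, 3): 1 + 10 + 4 + 8 = 23
σ = (1, 4, 3, 2): 1 + 10 + (-1) + 15 = 25
σ = (2, 1, 3, 4): 13 + 20 + (-1) + (-2) = 30
σ = (2, 1, 4, 3): 13 + 20 + 25 + 8 = 66
σ = (2, 3, 1, 4): 13 + (-9) + 20 + (-2) = 22
σ = (2, 3, 4, 1): 13 + (-9) + 25 + 24 = 53
σ = (2, 4, 1, 3): 13 + 10 + 20 + 8 = 51
σ = (2, 4, 3, 1): 13 + 10 + (-1) + 24 = 46
σ = (3, 1, 2, 4): 26 + 20 + 4 + (-2) = 48
σ = (3, 1, 4, 2): 26 + 20 + 25 + 15 = 86
σ = (3, 2, 1, 4): 26 + 11 + 20 + (-2) = 55
σ = (3, 2, 4, 1): 26 + 11 + 25 + 24 = 86
σ = (3, 4, 1, 2): 26 + 10 + 20 + 15 = 71
σ = (3, 4, 2, 1): 26 + 10 + 4 + 24 = 64
σ = (4, 1, 2, 3): 19 + 20 + 4 + 8 = 51
σ = (4, 1, 3, 2): 19 + 20 + (-1) + 15 = 53
σ = (4, 2, 1, 3): 19 + 11 + 20 + 8 = 58
σ = (4, 2, 3, 1): 19 + 11 + (-1) + 24 = 53
σ = (4, 3, 1, 2): 19 + (-9) + 20 + 15 = 45
σ = (4, 3, 2, 1): 19 + (-9) + 4 + 24 = 38
Optimal value attained by: σ = (3, 1, 4, 2).
Answer: det⊕(C) = 86; verdict: SINGULAR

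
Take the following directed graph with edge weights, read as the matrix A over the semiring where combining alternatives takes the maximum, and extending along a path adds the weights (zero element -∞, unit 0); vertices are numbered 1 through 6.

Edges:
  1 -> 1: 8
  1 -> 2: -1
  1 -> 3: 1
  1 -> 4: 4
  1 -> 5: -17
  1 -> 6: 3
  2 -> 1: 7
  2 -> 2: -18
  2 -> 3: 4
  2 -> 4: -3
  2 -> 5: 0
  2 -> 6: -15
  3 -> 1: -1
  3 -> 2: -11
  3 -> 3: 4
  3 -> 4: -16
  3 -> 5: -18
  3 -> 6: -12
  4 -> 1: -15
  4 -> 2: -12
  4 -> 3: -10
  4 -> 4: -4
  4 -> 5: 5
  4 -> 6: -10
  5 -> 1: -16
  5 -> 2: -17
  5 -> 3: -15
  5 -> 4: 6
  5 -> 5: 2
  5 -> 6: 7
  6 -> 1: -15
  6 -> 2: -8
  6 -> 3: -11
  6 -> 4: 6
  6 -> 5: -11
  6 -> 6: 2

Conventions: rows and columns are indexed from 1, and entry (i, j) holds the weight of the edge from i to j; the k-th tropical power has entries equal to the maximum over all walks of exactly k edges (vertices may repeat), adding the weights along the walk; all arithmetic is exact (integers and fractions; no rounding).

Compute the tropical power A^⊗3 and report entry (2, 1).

A^⊗2:
  [16, 7, 9, 12, 9, 11]
  [15, 6, 8, 11, 2, 10]
  [7, -2, 8, 3, -11, 2]
  [-5, -12, -6, 11, 7, 12]
  [-8, -1, -4, 13, 11, 9]
  [-1, -6, -4, 8, 11, 4]
A^⊗3:
  [24, 15, 17, 20, 17, 19]
  [23, 14, 16, 19, 16, 18]
  [15, 6, 12, 11, 8, 10]
  [3, 4, 1, 18, 16, 14]
  [6, 1, 3, 17, 18, 18]
  [7, -2, 0, 17, 13, 18]
Key observation: the optimum is the walk 2->1->1->1, with weight 7 + 8 + 8 = 23.
Optimal value attained by: walk 2->1->1->1.
Answer: (A^⊗3)[2][1] = 23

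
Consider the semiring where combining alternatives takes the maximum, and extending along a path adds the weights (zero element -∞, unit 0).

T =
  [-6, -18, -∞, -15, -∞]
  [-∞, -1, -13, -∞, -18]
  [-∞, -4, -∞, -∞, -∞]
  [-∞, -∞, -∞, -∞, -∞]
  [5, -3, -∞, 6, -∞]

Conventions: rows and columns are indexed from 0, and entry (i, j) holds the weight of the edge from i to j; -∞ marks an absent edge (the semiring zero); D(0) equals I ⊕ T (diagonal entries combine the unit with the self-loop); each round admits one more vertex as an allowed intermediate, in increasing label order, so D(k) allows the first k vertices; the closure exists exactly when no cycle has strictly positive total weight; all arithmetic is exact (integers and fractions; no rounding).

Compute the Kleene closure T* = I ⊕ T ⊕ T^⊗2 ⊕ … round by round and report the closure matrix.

D(0):
  [0, -18, -∞, -15, -∞]
  [-∞, 0, -13, -∞, -18]
  [-∞, -4, 0, -∞, -∞]
  [-∞, -∞, -∞, 0, -∞]
  [5, -3, -∞, 6, 0]
D(1):
  [0, -18, -∞, -15, -∞]
  [-∞, 0, -13, -∞, -18]
  [-∞, -4, 0, -∞, -∞]
  [-∞, -∞, -∞, 0, -∞]
  [5, -3, -∞, 6, 0]
D(2):
  [0, -18, -31, -15, -36]
  [-∞, 0, -13, -∞, -18]
  [-∞, -4, 0, -∞, -22]
  [-∞, -∞, -∞, 0, -∞]
  [5, -3, -16, 6, 0]
D(3):
  [0, -18, -31, -15, -36]
  [-∞, 0, -13, -∞, -18]
  [-∞, -4, 0, -∞, -22]
  [-∞, -∞, -∞, 0, -∞]
  [5, -3, -16, 6, 0]
D(4):
  [0, -18, -31, -15, -36]
  [-∞, 0, -13, -∞, -18]
  [-∞, -4, 0, -∞, -22]
  [-∞, -∞, -∞, 0, -∞]
  [5, -3, -16, 6, 0]
D(5):
  [0, -18, -31, -15, -36]
  [-13, 0, -13, -12, -18]
  [-17, -4, 0, -16, -22]
  [-∞, -∞, -∞, 0, -∞]
  [5, -3, -16, 6, 0]
Answer: T* = [[0, -18, -31, -15, -36], [-13, 0, -13, -12, -18], [-17, -4, 0, -16, -22], [-∞, -∞, -∞, 0, -∞], [5, -3, -16, 6, 0]]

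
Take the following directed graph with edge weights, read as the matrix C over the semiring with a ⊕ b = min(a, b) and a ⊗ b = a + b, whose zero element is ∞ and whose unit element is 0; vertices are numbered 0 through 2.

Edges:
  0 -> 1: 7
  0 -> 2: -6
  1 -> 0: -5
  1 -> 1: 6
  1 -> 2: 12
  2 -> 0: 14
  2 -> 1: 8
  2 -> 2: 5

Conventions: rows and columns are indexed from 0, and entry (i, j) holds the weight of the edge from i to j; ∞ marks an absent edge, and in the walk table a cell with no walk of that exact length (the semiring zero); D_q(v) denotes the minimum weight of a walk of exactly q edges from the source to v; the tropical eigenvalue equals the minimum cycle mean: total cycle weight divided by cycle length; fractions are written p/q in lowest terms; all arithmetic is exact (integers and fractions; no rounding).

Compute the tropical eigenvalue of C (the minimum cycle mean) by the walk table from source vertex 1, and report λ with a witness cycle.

q=0: [∞, 0, ∞]
q=1: [-5, 6, 12]
q=2: [1, 2, -11]
q=3: [-3, -3, -6]
Optimal cycle mean attained by: cycle 0->2->1->0, total (-6) + 8 + (-5), length 3.
Answer: λ = -1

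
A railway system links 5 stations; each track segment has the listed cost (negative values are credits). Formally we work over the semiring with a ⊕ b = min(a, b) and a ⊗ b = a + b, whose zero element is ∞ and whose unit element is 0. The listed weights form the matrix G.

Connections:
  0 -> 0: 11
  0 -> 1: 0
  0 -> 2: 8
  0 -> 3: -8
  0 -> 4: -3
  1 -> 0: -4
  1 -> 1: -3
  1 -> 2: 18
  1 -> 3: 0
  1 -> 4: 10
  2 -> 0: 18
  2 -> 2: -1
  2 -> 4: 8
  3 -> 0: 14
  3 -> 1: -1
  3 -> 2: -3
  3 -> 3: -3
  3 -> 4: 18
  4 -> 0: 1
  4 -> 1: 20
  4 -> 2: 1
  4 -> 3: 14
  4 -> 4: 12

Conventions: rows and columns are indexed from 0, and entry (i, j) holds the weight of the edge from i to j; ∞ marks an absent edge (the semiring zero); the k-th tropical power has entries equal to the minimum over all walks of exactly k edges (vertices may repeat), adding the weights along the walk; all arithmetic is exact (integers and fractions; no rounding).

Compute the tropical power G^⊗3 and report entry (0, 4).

G^⊗2:
  [-4, -9, -11, -11, 8]
  [-7, -6, -3, -12, -7]
  [9, 18, -2, 10, 7]
  [-5, -4, -6, -6, 5]
  [12, 1, 0, -7, -2]
G^⊗3:
  [-13, -12, -14, -14, -7]
  [-10, -13, -15, -15, -10]
  [8, 9, -3, 1, 6]
  [-8, -7, -9, -13, -8]
  [-3, -8, -10, -10, 8]
Key observation: the optimum is the walk 0->1->0->4, with weight 0 + (-4) + (-3) = -7.
Optimal value attained by: walk 0->1->0->4.
Answer: (G^⊗3)[0][4] = -7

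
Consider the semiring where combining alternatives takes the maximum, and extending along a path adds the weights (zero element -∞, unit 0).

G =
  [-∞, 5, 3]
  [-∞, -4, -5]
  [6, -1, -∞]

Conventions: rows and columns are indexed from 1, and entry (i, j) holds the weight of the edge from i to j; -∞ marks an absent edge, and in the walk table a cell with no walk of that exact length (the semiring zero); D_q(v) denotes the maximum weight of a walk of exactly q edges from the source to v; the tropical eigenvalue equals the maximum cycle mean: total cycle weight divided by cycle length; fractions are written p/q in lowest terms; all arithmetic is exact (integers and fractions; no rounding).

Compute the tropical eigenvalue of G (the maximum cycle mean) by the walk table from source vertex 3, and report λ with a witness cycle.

q=0: [-∞, -∞, 0]
q=1: [6, -1, -∞]
q=2: [-∞, 11, 9]
q=3: [15, 8, 6]
Optimal cycle mean attained by: cycle 1->3->1, total 3 + 6, length 2.
Answer: λ = 9/2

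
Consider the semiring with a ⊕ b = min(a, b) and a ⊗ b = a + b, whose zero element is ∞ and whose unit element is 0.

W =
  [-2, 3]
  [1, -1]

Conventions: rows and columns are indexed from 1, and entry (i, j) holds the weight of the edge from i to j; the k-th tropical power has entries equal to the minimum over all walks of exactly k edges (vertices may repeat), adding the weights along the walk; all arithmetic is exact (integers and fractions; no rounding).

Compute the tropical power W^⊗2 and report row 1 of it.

W^⊗2:
  [-4, 1]
  [-1, -2]
Answer: row 1 of W^⊗2 = [-4, 1]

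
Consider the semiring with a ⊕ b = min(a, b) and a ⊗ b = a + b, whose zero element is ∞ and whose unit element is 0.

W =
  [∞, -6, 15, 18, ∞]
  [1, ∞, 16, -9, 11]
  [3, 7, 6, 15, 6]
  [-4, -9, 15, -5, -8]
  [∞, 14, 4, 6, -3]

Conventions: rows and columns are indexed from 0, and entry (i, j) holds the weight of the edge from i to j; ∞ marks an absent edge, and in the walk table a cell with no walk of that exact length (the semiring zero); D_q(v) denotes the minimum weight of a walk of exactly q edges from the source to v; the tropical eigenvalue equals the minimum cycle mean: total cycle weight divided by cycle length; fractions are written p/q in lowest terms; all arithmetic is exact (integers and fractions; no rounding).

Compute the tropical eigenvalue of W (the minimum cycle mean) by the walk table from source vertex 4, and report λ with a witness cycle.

q=0: [∞, ∞, ∞, ∞, 0]
q=1: [∞, 14, 4, 6, -3]
q=2: [2, -3, 1, 1, -6]
q=3: [-3, -8, -2, -12, -9]
q=4: [-16, -21, -5, -17, -20]
q=5: [-21, -26, -16, -30, -25]
Optimal cycle mean attained by: cycle 1->3->1, total (-9) + (-9), length 2.
Answer: λ = -9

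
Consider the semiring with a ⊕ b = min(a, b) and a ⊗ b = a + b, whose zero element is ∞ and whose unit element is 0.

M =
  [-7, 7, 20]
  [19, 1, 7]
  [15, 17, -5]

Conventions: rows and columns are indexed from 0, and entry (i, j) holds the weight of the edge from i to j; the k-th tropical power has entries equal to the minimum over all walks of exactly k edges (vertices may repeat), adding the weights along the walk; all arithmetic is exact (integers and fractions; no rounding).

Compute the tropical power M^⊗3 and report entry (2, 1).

M^⊗2:
  [-14, 0, 13]
  [12, 2, 2]
  [8, 12, -10]
M^⊗3:
  [-21, -7, 6]
  [5, 3, -3]
  [1, 7, -15]
Key observation: the optimum is the walk 2->2->2->1, with weight (-5) + (-5) + 17 = 7.
Optimal value attained by: walk 2->2->2->1.
Answer: (M^⊗3)[2][1] = 7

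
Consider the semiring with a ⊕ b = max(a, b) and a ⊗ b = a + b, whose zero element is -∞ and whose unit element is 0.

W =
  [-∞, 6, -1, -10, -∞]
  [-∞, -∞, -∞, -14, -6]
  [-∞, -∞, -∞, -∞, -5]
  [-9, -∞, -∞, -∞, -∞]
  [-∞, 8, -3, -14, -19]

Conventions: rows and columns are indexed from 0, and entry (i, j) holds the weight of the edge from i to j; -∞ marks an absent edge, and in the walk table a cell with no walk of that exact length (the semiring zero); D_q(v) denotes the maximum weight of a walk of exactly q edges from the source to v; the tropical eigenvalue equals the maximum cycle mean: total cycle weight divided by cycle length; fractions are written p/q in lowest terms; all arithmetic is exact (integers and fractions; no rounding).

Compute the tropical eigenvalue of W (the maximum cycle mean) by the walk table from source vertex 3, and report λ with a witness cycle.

q=0: [-∞, -∞, -∞, 0, -∞]
q=1: [-9, -∞, -∞, -∞, -∞]
q=2: [-∞, -3, -10, -19, -∞]
q=3: [-28, -∞, -∞, -17, -9]
q=4: [-26, -1, -12, -23, -28]
q=5: [-32, -20, -27, -15, -7]
Optimal cycle mean attained by: cycle 1->4->1, total (-6) + 8, length 2.
Answer: λ = 1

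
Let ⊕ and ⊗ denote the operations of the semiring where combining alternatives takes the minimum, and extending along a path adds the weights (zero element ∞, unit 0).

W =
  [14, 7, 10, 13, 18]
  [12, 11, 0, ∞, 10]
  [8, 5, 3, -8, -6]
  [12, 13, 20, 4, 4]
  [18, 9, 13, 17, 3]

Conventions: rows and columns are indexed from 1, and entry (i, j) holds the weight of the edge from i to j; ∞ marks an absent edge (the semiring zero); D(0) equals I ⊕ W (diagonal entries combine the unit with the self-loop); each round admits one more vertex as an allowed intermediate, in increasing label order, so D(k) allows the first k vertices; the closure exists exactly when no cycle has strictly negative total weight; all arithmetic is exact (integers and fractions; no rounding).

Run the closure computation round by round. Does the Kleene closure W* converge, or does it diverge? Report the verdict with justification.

D(0):
  [0, 7, 10, 13, 18]
  [12, 0, 0, ∞, 10]
  [8, 5, 0, -8, -6]
  [12, 13, 20, 0, 4]
  [18, 9, 13, 17, 0]
D(1):
  [0, 7, 10, 13, 18]
  [12, 0, 0, 25, 10]
  [8, 5, 0, -8, -6]
  [12, 13, 20, 0, 4]
  [18, 9, 13, 17, 0]
D(2):
  [0, 7, 7, 13, 17]
  [12, 0, 0, 25, 10]
  [8, 5, 0, -8, -6]
  [12, 13, 13, 0, 4]
  [18, 9, 9, 17, 0]
D(3):
  [0, 7, 7, -1, 1]
  [8, 0, 0, -8, -6]
  [8, 5, 0, -8, -6]
  [12, 13, 13, 0, 4]
  [17, 9, 9, 1, 0]
D(4):
  [0, 7, 7, -1, 1]
  [4, 0, 0, -8, -6]
  [4, 5, 0, -8, -6]
  [12, 13, 13, 0, 4]
  [13, 9, 9, 1, 0]
D(5):
  [0, 7, 7, -1, 1]
  [4, 0, 0, -8, -6]
  [4, 3, 0, -8, -6]
  [12, 13, 13, 0, 4]
  [13, 9, 9, 1, 0]
Key observation: every diagonal entry stays at the unit through all rounds, so no improving cycle exists.
Answer: CONVERGES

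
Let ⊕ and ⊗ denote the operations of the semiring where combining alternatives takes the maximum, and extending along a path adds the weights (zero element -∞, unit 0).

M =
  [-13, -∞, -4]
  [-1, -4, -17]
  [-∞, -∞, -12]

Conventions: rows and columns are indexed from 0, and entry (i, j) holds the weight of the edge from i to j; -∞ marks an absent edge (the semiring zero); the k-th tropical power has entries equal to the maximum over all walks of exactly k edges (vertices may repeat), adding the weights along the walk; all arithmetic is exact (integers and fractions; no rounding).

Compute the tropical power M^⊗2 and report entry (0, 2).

M^⊗2:
  [-26, -∞, -16]
  [-5, -8, -5]
  [-∞, -∞, -24]
Key observation: the optimum is the walk 0->2->2, with weight (-4) + (-12) = -16.
Optimal value attained by: walk 0->2->2.
Answer: (M^⊗2)[0][2] = -16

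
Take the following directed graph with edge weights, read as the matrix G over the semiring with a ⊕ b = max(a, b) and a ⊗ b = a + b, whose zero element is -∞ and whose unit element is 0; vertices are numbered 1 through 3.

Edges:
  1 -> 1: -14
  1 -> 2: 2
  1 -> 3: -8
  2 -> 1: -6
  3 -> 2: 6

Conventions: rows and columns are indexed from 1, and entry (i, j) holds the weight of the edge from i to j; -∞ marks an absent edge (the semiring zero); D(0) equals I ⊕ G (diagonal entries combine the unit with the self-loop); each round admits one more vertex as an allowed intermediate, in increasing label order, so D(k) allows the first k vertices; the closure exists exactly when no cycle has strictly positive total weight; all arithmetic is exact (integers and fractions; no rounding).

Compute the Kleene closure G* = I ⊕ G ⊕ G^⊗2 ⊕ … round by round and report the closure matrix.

D(0):
  [0, 2, -8]
  [-6, 0, -∞]
  [-∞, 6, 0]
D(1):
  [0, 2, -8]
  [-6, 0, -14]
  [-∞, 6, 0]
D(2):
  [0, 2, -8]
  [-6, 0, -14]
  [0, 6, 0]
D(3):
  [0, 2, -8]
  [-6, 0, -14]
  [0, 6, 0]
Answer: G* = [[0, 2, -8], [-6, 0, -14], [0, 6, 0]]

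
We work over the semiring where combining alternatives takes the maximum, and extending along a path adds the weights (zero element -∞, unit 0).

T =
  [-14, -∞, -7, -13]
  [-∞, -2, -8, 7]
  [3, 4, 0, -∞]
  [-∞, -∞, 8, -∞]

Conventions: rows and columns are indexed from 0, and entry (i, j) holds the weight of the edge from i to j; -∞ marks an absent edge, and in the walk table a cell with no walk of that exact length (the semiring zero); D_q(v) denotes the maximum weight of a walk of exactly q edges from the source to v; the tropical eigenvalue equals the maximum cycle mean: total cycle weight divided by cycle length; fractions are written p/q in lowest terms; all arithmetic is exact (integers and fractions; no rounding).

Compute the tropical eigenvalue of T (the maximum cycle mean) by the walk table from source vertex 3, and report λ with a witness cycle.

q=0: [-∞, -∞, -∞, 0]
q=1: [-∞, -∞, 8, -∞]
q=2: [11, 12, 8, -∞]
q=3: [11, 12, 8, 19]
q=4: [11, 12, 27, 19]
Optimal cycle mean attained by: cycle 1->3->2->1, total 7 + 8 + 4, length 3.
Answer: λ = 19/3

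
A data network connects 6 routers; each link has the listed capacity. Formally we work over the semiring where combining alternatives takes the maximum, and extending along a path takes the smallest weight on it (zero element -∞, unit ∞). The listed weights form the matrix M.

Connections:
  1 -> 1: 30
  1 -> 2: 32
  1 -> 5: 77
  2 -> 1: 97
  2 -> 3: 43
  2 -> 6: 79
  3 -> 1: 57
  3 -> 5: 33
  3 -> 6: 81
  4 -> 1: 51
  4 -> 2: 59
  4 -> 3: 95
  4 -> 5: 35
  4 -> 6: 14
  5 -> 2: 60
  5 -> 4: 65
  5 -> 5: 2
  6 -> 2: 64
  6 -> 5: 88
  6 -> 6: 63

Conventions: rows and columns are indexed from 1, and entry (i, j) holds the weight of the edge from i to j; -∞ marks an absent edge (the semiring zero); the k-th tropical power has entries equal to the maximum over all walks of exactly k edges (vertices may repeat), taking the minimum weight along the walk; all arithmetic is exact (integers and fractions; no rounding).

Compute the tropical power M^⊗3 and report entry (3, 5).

M^⊗2:
  [32, 60, 32, 65, 30, 32]
  [43, 64, -∞, -∞, 79, 63]
  [30, 64, -∞, 33, 81, 63]
  [59, 35, 43, 35, 51, 81]
  [60, 59, 65, 2, 35, 60]
  [64, 63, 43, 65, 63, 64]
M^⊗3:
  [60, 59, 65, 30, 35, 60]
  [64, 63, 43, 65, 63, 64]
  [64, 63, 43, 65, 63, 64]
  [43, 64, 35, 51, 81, 63]
  [59, 60, 43, 35, 60, 65]
  [63, 64, 65, 63, 64, 63]
Key observation: the optimum is the walk 3->6->6->5, with weight 81 min 63 min 88 = 63.
Optimal value attained by: walk 3->6->6->5.
Answer: (M^⊗3)[3][5] = 63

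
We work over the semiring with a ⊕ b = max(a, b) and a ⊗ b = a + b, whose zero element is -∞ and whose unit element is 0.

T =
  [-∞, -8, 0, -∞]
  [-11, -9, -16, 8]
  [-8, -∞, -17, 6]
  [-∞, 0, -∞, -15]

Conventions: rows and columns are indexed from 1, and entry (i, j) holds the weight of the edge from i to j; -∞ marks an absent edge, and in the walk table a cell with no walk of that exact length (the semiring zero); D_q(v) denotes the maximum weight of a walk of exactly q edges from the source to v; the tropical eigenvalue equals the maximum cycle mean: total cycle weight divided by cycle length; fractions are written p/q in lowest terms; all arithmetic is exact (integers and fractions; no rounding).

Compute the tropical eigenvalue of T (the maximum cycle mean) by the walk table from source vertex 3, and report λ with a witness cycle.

q=0: [-∞, -∞, 0, -∞]
q=1: [-8, -∞, -17, 6]
q=2: [-25, 6, -8, -9]
q=3: [-5, -3, -10, 14]
q=4: [-14, 14, -5, 5]
Optimal cycle mean attained by: cycle 2->4->2, total 8 + 0, length 2.
Answer: λ = 4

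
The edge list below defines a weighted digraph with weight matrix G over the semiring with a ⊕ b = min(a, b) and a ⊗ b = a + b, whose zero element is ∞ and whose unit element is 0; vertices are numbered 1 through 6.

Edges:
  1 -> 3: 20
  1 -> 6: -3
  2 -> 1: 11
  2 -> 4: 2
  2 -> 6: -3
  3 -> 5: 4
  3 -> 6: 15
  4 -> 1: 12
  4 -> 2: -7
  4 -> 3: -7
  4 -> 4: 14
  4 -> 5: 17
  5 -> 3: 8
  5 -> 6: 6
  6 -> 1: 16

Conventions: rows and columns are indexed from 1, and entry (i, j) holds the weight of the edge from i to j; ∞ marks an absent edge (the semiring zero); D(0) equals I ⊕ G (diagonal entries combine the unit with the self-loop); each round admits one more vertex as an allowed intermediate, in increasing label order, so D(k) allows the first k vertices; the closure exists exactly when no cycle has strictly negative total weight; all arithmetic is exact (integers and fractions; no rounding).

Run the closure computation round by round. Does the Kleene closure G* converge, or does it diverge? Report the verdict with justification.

D(0):
  [0, ∞, 20, ∞, ∞, -3]
  [11, 0, ∞, 2, ∞, -3]
  [∞, ∞, 0, ∞, 4, 15]
  [12, -7, -7, 0, 17, ∞]
  [∞, ∞, 8, ∞, 0, 6]
  [16, ∞, ∞, ∞, ∞, 0]
D(1):
  [0, ∞, 20, ∞, ∞, -3]
  [11, 0, 31, 2, ∞, -3]
  [∞, ∞, 0, ∞, 4, 15]
  [12, -7, -7, 0, 17, 9]
  [∞, ∞, 8, ∞, 0, 6]
  [16, ∞, 36, ∞, ∞, 0]
Detection: at round 2, diagonal entry (4, 4) turns strictly negative.
Key observation: the cycle 4->2->4 has total weight (-7) + 2, which is strictly negative.
Answer: DIVERGES — negative cycle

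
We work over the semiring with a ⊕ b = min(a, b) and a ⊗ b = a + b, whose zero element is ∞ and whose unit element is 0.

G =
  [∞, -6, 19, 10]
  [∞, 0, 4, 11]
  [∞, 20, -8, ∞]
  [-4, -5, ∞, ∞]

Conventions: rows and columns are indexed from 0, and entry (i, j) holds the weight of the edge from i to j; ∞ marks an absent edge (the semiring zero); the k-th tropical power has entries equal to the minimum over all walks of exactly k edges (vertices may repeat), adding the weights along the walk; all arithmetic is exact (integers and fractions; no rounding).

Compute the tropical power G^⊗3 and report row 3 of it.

G^⊗2:
  [6, -6, -2, 5]
  [7, 0, -4, 11]
  [∞, 12, -16, 31]
  [∞, -10, -1, 6]
G^⊗3:
  [1, -6, -10, 5]
  [7, 0, -12, 11]
  [27, 4, -24, 23]
  [2, -10, -9, 1]
Answer: row 3 of G^⊗3 = [2, -10, -9, 1]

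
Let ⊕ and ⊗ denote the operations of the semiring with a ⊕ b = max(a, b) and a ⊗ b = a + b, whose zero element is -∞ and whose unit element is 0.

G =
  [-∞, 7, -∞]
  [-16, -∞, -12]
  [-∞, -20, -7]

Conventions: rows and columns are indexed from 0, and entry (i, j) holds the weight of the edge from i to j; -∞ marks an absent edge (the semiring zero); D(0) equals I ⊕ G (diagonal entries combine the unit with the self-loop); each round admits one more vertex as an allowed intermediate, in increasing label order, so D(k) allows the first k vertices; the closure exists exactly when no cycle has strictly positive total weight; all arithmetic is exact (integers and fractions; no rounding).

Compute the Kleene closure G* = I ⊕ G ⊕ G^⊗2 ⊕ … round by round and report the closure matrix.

D(0):
  [0, 7, -∞]
  [-16, 0, -12]
  [-∞, -20, 0]
D(1):
  [0, 7, -∞]
  [-16, 0, -12]
  [-∞, -20, 0]
D(2):
  [0, 7, -5]
  [-16, 0, -12]
  [-36, -20, 0]
D(3):
  [0, 7, -5]
  [-16, 0, -12]
  [-36, -20, 0]
Answer: G* = [[0, 7, -5], [-16, 0, -12], [-36, -20, 0]]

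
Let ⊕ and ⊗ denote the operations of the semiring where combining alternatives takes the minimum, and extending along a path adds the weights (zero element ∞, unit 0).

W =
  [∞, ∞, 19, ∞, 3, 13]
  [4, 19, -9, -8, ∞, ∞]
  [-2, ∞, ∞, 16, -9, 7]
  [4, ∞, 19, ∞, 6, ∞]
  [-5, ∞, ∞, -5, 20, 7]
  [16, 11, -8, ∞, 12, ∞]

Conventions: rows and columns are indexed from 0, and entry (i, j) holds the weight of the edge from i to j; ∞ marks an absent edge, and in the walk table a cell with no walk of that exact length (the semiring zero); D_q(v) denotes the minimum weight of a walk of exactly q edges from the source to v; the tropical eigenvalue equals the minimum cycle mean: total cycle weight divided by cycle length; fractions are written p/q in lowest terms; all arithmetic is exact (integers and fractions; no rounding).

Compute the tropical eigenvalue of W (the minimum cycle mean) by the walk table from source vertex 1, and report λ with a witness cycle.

q=0: [∞, 0, ∞, ∞, ∞, ∞]
q=1: [4, 19, -9, -8, ∞, ∞]
q=2: [-11, 38, 10, 7, -18, -2]
q=3: [-23, 9, -10, -23, -8, -11]
q=4: [-19, 0, -19, -13, -20, -10]
q=5: [-25, 1, -18, -25, -28, -13]
q=6: [-33, -2, -21, -33, -27, -21]
Optimal cycle mean attained by: cycle 2->4->5->2, total (-9) + 7 + (-8), length 3.
Answer: λ = -10/3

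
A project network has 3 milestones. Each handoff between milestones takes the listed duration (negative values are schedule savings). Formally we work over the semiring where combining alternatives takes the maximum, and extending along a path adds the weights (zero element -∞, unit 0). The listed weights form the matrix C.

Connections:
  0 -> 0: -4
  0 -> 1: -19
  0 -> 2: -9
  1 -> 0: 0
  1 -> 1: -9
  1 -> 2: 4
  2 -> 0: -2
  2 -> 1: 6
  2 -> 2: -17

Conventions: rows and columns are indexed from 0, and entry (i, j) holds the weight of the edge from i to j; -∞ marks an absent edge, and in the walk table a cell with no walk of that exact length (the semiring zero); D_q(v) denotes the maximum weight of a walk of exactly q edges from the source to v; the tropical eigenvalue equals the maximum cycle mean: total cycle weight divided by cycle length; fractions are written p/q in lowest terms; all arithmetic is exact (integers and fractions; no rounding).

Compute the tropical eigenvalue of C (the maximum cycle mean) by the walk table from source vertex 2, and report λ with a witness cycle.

q=0: [-∞, -∞, 0]
q=1: [-2, 6, -17]
q=2: [6, -3, 10]
q=3: [8, 16, 1]
Optimal cycle mean attained by: cycle 1->2->1, total 4 + 6, length 2.
Answer: λ = 5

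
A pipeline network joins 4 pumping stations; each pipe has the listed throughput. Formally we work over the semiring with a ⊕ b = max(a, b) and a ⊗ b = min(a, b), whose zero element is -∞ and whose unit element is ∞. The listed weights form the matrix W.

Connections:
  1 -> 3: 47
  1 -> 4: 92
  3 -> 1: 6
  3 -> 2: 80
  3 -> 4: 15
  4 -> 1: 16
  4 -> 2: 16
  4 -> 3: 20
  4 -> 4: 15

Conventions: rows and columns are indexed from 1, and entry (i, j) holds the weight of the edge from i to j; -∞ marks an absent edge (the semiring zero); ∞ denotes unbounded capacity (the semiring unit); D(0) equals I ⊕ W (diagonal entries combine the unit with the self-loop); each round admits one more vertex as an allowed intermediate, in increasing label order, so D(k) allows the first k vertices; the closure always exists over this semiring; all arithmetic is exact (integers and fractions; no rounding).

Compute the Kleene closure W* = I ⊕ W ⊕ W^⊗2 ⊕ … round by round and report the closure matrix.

D(0):
  [∞, -∞, 47, 92]
  [-∞, ∞, -∞, -∞]
  [6, 80, ∞, 15]
  [16, 16, 20, ∞]
D(1):
  [∞, -∞, 47, 92]
  [-∞, ∞, -∞, -∞]
  [6, 80, ∞, 15]
  [16, 16, 20, ∞]
D(2):
  [∞, -∞, 47, 92]
  [-∞, ∞, -∞, -∞]
  [6, 80, ∞, 15]
  [16, 16, 20, ∞]
D(3):
  [∞, 47, 47, 92]
  [-∞, ∞, -∞, -∞]
  [6, 80, ∞, 15]
  [16, 20, 20, ∞]
D(4):
  [∞, 47, 47, 92]
  [-∞, ∞, -∞, -∞]
  [15, 80, ∞, 15]
  [16, 20, 20, ∞]
Answer: W* = [[∞, 47, 47, 92], [-∞, ∞, -∞, -∞], [15, 80, ∞, 15], [16, 20, 20, ∞]]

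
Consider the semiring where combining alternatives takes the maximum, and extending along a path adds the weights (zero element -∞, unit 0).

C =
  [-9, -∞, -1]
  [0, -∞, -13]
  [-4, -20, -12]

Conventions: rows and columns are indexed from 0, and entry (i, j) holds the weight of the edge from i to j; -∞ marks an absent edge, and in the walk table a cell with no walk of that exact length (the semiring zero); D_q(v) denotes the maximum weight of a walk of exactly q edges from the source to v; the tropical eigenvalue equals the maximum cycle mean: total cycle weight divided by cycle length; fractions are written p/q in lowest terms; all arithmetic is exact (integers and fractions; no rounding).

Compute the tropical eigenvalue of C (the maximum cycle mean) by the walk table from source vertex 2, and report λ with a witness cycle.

q=0: [-∞, -∞, 0]
q=1: [-4, -20, -12]
q=2: [-13, -32, -5]
q=3: [-9, -25, -14]
Optimal cycle mean attained by: cycle 0->2->0, total (-1) + (-4), length 2.
Answer: λ = -5/2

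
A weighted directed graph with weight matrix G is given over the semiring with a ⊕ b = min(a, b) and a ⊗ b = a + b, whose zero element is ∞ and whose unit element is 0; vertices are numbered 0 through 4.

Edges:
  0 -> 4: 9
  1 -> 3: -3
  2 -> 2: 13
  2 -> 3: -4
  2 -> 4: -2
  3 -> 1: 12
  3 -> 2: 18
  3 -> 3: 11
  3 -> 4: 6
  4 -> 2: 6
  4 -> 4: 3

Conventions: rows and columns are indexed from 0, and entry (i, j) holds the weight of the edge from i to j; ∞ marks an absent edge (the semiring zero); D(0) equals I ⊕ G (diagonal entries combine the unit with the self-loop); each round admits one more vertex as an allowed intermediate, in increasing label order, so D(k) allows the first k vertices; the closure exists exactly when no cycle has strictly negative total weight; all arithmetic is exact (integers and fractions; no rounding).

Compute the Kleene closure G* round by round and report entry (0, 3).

D(0):
  [0, ∞, ∞, ∞, 9]
  [∞, 0, ∞, -3, ∞]
  [∞, ∞, 0, -4, -2]
  [∞, 12, 18, 0, 6]
  [∞, ∞, 6, ∞, 0]
D(1):
  [0, ∞, ∞, ∞, 9]
  [∞, 0, ∞, -3, ∞]
  [∞, ∞, 0, -4, -2]
  [∞, 12, 18, 0, 6]
  [∞, ∞, 6, ∞, 0]
D(2):
  [0, ∞, ∞, ∞, 9]
  [∞, 0, ∞, -3, ∞]
  [∞, ∞, 0, -4, -2]
  [∞, 12, 18, 0, 6]
  [∞, ∞, 6, ∞, 0]
D(3):
  [0, ∞, ∞, ∞, 9]
  [∞, 0, ∞, -3, ∞]
  [∞, ∞, 0, -4, -2]
  [∞, 12, 18, 0, 6]
  [∞, ∞, 6, 2, 0]
D(4):
  [0, ∞, ∞, ∞, 9]
  [∞, 0, 15, -3, 3]
  [∞, 8, 0, -4, -2]
  [∞, 12, 18, 0, 6]
  [∞, 14, 6, 2, 0]
D(5):
  [0, 23, 15, 11, 9]
  [∞, 0, 9, -3, 3]
  [∞, 8, 0, -4, -2]
  [∞, 12, 12, 0, 6]
  [∞, 14, 6, 2, 0]
Answer: G*[0][3] = 11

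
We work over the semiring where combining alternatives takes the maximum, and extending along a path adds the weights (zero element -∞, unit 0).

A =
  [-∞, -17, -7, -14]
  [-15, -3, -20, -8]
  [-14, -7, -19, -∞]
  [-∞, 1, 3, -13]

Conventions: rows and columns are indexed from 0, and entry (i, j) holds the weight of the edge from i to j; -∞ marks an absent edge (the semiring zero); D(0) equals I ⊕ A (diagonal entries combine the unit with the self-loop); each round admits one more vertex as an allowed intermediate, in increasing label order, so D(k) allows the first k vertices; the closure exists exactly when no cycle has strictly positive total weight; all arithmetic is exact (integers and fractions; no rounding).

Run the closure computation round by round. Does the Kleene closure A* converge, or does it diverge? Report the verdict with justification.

D(0):
  [0, -17, -7, -14]
  [-15, 0, -20, -8]
  [-14, -7, 0, -∞]
  [-∞, 1, 3, 0]
D(1):
  [0, -17, -7, -14]
  [-15, 0, -20, -8]
  [-14, -7, 0, -28]
  [-∞, 1, 3, 0]
D(2):
  [0, -17, -7, -14]
  [-15, 0, -20, -8]
  [-14, -7, 0, -15]
  [-14, 1, 3, 0]
D(3):
  [0, -14, -7, -14]
  [-15, 0, -20, -8]
  [-14, -7, 0, -15]
  [-11, 1, 3, 0]
D(4):
  [0, -13, -7, -14]
  [-15, 0, -5, -8]
  [-14, -7, 0, -15]
  [-11, 1, 3, 0]
Key observation: every diagonal entry stays at the unit through all rounds, so no improving cycle exists.
Answer: CONVERGES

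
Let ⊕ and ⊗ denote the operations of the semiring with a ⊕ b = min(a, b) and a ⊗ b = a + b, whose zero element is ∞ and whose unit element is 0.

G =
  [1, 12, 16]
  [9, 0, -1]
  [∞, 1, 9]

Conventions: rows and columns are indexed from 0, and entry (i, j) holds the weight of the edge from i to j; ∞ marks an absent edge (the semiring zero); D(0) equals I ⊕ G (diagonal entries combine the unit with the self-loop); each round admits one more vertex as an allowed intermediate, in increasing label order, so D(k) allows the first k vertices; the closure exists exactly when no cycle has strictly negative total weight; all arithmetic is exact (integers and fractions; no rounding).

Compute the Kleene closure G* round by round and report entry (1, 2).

D(0):
  [0, 12, 16]
  [9, 0, -1]
  [∞, 1, 0]
D(1):
  [0, 12, 16]
  [9, 0, -1]
  [∞, 1, 0]
D(2):
  [0, 12, 11]
  [9, 0, -1]
  [10, 1, 0]
D(3):
  [0, 12, 11]
  [9, 0, -1]
  [10, 1, 0]
Answer: G*[1][2] = -1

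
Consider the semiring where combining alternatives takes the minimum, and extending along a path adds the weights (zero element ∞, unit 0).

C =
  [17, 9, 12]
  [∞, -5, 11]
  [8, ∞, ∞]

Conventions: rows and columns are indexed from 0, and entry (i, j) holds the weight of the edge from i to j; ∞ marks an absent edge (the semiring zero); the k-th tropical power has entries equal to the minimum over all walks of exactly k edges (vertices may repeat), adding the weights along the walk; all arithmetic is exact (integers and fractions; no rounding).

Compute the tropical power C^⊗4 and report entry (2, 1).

C^⊗2:
  [20, 4, 20]
  [19, -10, 6]
  [25, 17, 20]
C^⊗3:
  [28, -1, 15]
  [14, -15, 1]
  [28, 12, 28]
C^⊗4:
  [23, -6, 10]
  [9, -20, -4]
  [36, 7, 23]
Key observation: the optimum is the walk 2->0->1->1->1, with weight 8 + 9 + (-5) + (-5) = 7.
Optimal value attained by: walk 2->0->1->1->1.
Answer: (C^⊗4)[2][1] = 7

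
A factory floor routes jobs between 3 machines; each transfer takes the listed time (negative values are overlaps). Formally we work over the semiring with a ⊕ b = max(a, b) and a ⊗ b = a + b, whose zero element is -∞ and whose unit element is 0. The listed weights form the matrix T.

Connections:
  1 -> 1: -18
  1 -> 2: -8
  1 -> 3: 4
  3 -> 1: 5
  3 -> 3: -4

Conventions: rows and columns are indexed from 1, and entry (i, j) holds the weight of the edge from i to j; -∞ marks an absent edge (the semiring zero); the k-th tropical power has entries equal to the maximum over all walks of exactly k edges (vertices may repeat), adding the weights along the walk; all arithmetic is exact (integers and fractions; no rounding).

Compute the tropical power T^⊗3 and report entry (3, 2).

T^⊗2:
  [9, -26, 0]
  [-∞, -∞, -∞]
  [1, -3, 9]
T^⊗3:
  [5, 1, 13]
  [-∞, -∞, -∞]
  [14, -7, 5]
Key observation: the optimum is the walk 3->3->1->2, with weight (-4) + 5 + (-8) = -7.
Optimal value attained by: walk 3->3->1->2.
Answer: (T^⊗3)[3][2] = -7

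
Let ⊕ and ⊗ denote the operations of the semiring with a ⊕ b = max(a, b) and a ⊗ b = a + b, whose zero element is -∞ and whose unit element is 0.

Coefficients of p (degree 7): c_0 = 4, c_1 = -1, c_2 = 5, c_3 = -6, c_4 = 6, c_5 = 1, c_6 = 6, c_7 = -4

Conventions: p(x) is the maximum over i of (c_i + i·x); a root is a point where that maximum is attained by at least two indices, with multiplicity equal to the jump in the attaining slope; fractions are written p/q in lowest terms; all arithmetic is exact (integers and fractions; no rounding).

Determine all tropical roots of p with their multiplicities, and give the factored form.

hull edge (i=0, c=4) to (i=4, c=6): slope 1/2, span 4
hull edge (i=4, c=6) to (i=6, c=6): slope 0, span 2
hull edge (i=6, c=6) to (i=7, c=-4): slope -10, span 1
Factored form: p(x) = -4 ⊗ (x ⊕ (-1/2)) ⊗ (x ⊕ (-1/2)) ⊗ (x ⊕ (-1/2)) ⊗ (x ⊕ (-1/2)) ⊗ (x ⊕ 0) ⊗ (x ⊕ 0) ⊗ (x ⊕ 10)
Answer: roots = -1/2 (mult 4), 0 (mult 2), 10 (mult 1)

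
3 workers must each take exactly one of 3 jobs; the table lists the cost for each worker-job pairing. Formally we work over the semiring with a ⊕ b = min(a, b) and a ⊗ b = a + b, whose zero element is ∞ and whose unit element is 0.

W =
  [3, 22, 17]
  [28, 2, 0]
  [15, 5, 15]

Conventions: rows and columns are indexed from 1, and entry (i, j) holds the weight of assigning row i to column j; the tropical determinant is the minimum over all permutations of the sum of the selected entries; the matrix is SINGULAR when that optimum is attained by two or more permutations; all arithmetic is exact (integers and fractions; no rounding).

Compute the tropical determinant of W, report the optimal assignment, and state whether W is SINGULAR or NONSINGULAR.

σ = (1, 2, 3): 3 + 2 + 15 = 20
σ = (1, 3, 2): 3 + 0 + 5 = 8
σ = (2, 1, 3): 22 + 28 + 15 = 65
σ = (2, 3, 1): 22 + 0 + 15 = 37
σ = (3, 1, 2): 17 + 28 + 5 = 50
σ = (3, 2, 1): 17 + 2 + 15 = 34
Optimal value attained by: σ = (1, 3, 2).
Answer: det⊕(W) = 8; verdict: NONSINGULAR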